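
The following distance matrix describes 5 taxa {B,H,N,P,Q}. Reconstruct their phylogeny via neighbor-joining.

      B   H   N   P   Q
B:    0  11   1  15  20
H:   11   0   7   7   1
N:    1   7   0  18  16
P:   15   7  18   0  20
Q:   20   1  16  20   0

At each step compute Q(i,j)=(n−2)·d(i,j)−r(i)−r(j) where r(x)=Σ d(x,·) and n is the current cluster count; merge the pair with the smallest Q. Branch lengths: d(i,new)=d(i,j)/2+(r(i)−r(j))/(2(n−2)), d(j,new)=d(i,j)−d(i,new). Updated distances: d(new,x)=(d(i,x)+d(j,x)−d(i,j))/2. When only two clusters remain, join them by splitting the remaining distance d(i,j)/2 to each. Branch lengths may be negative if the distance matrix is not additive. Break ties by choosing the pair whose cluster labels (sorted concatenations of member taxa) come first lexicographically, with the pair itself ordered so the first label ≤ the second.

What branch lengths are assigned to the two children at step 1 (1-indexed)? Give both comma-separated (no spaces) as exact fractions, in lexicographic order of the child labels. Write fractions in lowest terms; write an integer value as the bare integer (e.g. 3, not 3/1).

4/3,-1/3

1. join B+N (d=1, Q=-86) ⇒ BN; edges |B|=4/3, |N|=-1/3
  updated: d(BN,H)=17/2, d(BN,P)=16, d(BN,Q)=35/2
2. join BN+P (d=16, Q=-53) ⇒ BNP; edges |BN|=31/4, |P|=33/4
  updated: d(BNP,H)=-1/4, d(BNP,Q)=43/4
3. join BNP+H (d=-1/4, Q=-23/2) ⇒ BHNP; edges |BNP|=19/4, |H|=-5
  updated: d(BHNP,Q)=6
4. join BHNP+Q (d=6) ⇒ BHNPQ; edges |BHNP|=3, |Q|=3
final tree: ((((B:4/3,N:-1/3):31/4,P:33/4):19/4,H:-5):3,Q:3)
total length: 91/4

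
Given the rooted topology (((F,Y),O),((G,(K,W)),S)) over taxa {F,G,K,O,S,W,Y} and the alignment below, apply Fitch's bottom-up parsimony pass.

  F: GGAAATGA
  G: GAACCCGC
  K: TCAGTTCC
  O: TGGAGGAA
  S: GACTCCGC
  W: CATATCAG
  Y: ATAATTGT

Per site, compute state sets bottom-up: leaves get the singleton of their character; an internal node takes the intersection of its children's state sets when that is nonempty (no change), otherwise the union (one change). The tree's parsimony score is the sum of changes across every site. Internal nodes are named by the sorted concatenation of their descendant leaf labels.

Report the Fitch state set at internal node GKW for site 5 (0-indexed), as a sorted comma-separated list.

C

site 0, node FY: F={G} ∪ Y={A} → {A,G} (+1)
site 0, node FOY: FY={A,G} ∪ O={T} → {A,G,T} (+1)
site 0, node KW: K={T} ∪ W={C} → {C,T} (+1)
site 0, node GKW: G={G} ∪ KW={C,T} → {C,G,T} (+1)
site 0, node GKSW: GKW={C,G,T} ∩ S={G} → {G} (+0)
site 0, node FGKOSWY: FOY={A,G,T} ∩ GKSW={G} → {G} (+0)
site 1, node FY: F={G} ∪ Y={T} → {G,T} (+1)
site 1, node FOY: FY={G,T} ∩ O={G} → {G} (+0)
site 1, node KW: K={C} ∪ W={A} → {A,C} (+1)
site 1, node GKW: G={A} ∩ KW={A,C} → {A} (+0)
site 1, node GKSW: GKW={A} ∩ S={A} → {A} (+0)
site 1, node FGKOSWY: FOY={G} ∪ GKSW={A} → {A,G} (+1)
site 2, node FY: F={A} ∩ Y={A} → {A} (+0)
site 2, node FOY: FY={A} ∪ O={G} → {A,G} (+1)
site 2, node KW: K={A} ∪ W={T} → {A,T} (+1)
site 2, node GKW: G={A} ∩ KW={A,T} → {A} (+0)
site 2, node GKSW: GKW={A} ∪ S={C} → {A,C} (+1)
site 2, node FGKOSWY: FOY={A,G} ∩ GKSW={A,C} → {A} (+0)
site 3, node FY: F={A} ∩ Y={A} → {A} (+0)
site 3, node FOY: FY={A} ∩ O={A} → {A} (+0)
site 3, node KW: K={G} ∪ W={A} → {A,G} (+1)
site 3, node GKW: G={C} ∪ KW={A,G} → {A,C,G} (+1)
site 3, node GKSW: GKW={A,C,G} ∪ S={T} → {A,C,G,T} (+1)
site 3, node FGKOSWY: FOY={A} ∩ GKSW={A,C,G,T} → {A} (+0)
site 4, node FY: F={A} ∪ Y={T} → {A,T} (+1)
site 4, node FOY: FY={A,T} ∪ O={G} → {A,G,T} (+1)
site 4, node KW: K={T} ∩ W={T} → {T} (+0)
site 4, node GKW: G={C} ∪ KW={T} → {C,T} (+1)
site 4, node GKSW: GKW={C,T} ∩ S={C} → {C} (+0)
site 4, node FGKOSWY: FOY={A,G,T} ∪ GKSW={C} → {A,C,G,T} (+1)
site 5, node FY: F={T} ∩ Y={T} → {T} (+0)
site 5, node FOY: FY={T} ∪ O={G} → {G,T} (+1)
site 5, node KW: K={T} ∪ W={C} → {C,T} (+1)
site 5, node GKW: G={C} ∩ KW={C,T} → {C} (+0)
site 5, node GKSW: GKW={C} ∩ S={C} → {C} (+0)
site 5, node FGKOSWY: FOY={G,T} ∪ GKSW={C} → {C,G,T} (+1)
site 6, node FY: F={G} ∩ Y={G} → {G} (+0)
site 6, node FOY: FY={G} ∪ O={A} → {A,G} (+1)
site 6, node KW: K={C} ∪ W={A} → {A,C} (+1)
site 6, node GKW: G={G} ∪ KW={A,C} → {A,C,G} (+1)
site 6, node GKSW: GKW={A,C,G} ∩ S={G} → {G} (+0)
site 6, node FGKOSWY: FOY={A,G} ∩ GKSW={G} → {G} (+0)
site 7, node FY: F={A} ∪ Y={T} → {A,T} (+1)
site 7, node FOY: FY={A,T} ∩ O={A} → {A} (+0)
site 7, node KW: K={C} ∪ W={G} → {C,G} (+1)
site 7, node GKW: G={C} ∩ KW={C,G} → {C} (+0)
site 7, node GKSW: GKW={C} ∩ S={C} → {C} (+0)
site 7, node FGKOSWY: FOY={A} ∪ GKSW={C} → {A,C} (+1)
per-site changes: [4, 3, 3, 3, 4, 3, 3, 3]; total = 26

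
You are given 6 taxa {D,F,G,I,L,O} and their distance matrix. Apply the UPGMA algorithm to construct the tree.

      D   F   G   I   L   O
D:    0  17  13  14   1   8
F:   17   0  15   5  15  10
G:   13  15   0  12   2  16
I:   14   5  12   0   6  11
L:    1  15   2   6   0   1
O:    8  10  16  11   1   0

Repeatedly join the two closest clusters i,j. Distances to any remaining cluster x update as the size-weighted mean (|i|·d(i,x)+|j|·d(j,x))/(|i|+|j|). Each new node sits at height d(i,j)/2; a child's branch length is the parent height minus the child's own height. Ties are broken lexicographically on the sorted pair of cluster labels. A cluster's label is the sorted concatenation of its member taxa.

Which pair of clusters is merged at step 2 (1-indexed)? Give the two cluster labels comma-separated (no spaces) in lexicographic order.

1. join D+L (d=1) ⇒ DL; edges |D|=1/2, |L|=1/2
  updated: d(DL,F)=16, d(DL,G)=15/2, d(DL,I)=10, d(DL,O)=9/2
2. join DL+O (d=9/2) ⇒ DLO; edges |DL|=7/4, |O|=9/4
  updated: d(DLO,F)=14, d(DLO,G)=31/3, d(DLO,I)=31/3
3. join F+I (d=5) ⇒ FI; edges |F|=5/2, |I|=5/2
  updated: d(DLO,FI)=73/6, d(FI,G)=27/2
4. join DLO+G (d=31/3) ⇒ DGLO; edges |DLO|=35/12, |G|=31/6
  updated: d(DGLO,FI)=25/2
5. join DGLO+FI (d=25/2) ⇒ DFGILO; edges |DGLO|=13/12, |FI|=15/4
final tree: ((((D:1/2,L:1/2):7/4,O:9/4):35/12,G:31/6):13/12,(F:5/2,I:5/2):15/4)
total length: 275/12

DL,O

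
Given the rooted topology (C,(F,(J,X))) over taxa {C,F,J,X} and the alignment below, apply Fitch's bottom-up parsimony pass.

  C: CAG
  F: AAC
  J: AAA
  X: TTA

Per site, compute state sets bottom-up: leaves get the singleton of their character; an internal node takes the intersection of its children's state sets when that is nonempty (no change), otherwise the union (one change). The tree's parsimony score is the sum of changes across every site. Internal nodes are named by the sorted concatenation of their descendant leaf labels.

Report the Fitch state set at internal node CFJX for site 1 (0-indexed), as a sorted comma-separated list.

[col 0] JX: children J:{A}, X:{T} ∪→ {A,T}; cost 1
[col 0] FJX: children F:{A}, JX:{A,T} ∩→ {A}; cost 0
[col 0] CFJX: children C:{C}, FJX:{A} ∪→ {A,C}; cost 1
[col 1] JX: children J:{A}, X:{T} ∪→ {A,T}; cost 1
[col 1] FJX: children F:{A}, JX:{A,T} ∩→ {A}; cost 0
[col 1] CFJX: children C:{A}, FJX:{A} ∩→ {A}; cost 0
[col 2] JX: children J:{A}, X:{A} ∩→ {A}; cost 0
[col 2] FJX: children F:{C}, JX:{A} ∪→ {A,C}; cost 1
[col 2] CFJX: children C:{G}, FJX:{A,C} ∪→ {A,C,G}; cost 1
per-site changes: [2, 1, 2]; total = 5

A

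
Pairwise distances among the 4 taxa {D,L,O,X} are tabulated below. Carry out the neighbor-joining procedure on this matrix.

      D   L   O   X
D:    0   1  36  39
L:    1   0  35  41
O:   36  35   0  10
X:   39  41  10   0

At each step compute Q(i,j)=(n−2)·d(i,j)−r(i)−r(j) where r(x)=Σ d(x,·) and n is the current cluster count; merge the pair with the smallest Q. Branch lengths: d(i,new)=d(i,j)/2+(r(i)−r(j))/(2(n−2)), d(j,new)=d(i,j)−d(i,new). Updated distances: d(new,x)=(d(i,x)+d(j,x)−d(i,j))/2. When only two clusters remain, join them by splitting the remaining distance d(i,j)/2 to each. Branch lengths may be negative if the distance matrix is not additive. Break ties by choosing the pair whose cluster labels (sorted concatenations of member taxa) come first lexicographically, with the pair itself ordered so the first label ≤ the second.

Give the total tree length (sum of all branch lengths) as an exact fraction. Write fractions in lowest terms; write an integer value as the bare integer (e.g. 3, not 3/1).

iteration 1: select D,L (d=1, Q=-151); attach at lengths (1/4, 3/4); label the merged cluster DL
  updated: d(DL,O)=35, d(DL,X)=79/2
iteration 2: select DL,O (d=35, Q=-169/2); attach at lengths (129/4, 11/4); label the merged cluster DLO
  updated: d(DLO,X)=29/4
iteration 3: select DLO,X (d=29/4); attach at lengths (29/8, 29/8); label the merged cluster DLOX
final tree: (((D:1/4,L:3/4):129/4,O:11/4):29/8,X:29/8)
total length: 173/4

173/4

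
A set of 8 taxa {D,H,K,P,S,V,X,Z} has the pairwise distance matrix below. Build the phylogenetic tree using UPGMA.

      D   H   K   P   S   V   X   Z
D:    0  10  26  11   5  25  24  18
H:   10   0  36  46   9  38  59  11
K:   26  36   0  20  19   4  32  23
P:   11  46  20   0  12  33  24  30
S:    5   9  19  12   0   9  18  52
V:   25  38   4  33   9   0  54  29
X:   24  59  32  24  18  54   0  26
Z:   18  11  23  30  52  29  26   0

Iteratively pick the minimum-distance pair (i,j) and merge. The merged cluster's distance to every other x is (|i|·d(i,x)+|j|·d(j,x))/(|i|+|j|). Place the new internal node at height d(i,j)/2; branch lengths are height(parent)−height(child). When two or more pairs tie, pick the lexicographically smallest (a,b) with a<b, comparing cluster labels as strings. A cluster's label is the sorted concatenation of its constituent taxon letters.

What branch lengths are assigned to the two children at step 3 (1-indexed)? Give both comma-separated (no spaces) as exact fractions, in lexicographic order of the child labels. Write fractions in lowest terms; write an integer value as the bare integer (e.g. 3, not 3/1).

1. join K+V (d=4) ⇒ KV; edges |K|=2, |V|=2
  updated: d(D,KV)=51/2, d(H,KV)=37, d(KV,P)=53/2, d(KV,S)=14, d(KV,X)=43, d(KV,Z)=26
2. join D+S (d=5) ⇒ DS; edges |D|=5/2, |S|=5/2
  updated: d(DS,H)=19/2, d(DS,KV)=79/4, d(DS,P)=23/2, d(DS,X)=21, d(DS,Z)=35
3. join DS+H (d=19/2) ⇒ DHS; edges |DS|=9/4, |H|=19/4
  updated: d(DHS,KV)=51/2, d(DHS,P)=23, d(DHS,X)=101/3, d(DHS,Z)=27
4. join DHS+P (d=23) ⇒ DHPS; edges |DHS|=27/4, |P|=23/2
  updated: d(DHPS,KV)=103/4, d(DHPS,X)=125/4, d(DHPS,Z)=111/4
5. join DHPS+KV (d=103/4) ⇒ DHKPSV; edges |DHPS|=11/8, |KV|=87/8
  updated: d(DHKPSV,X)=211/6, d(DHKPSV,Z)=163/6
6. join X+Z (d=26) ⇒ XZ; edges |X|=13, |Z|=13
  updated: d(DHKPSV,XZ)=187/6
7. join DHKPSV+XZ (d=187/6) ⇒ DHKPSVXZ; edges |DHKPSV|=65/24, |XZ|=31/12
final tree: (((((D:5/2,S:5/2):9/4,H:19/4):27/4,P:23/2):11/8,(K:2,V:2):87/8):65/24,(X:13,Z:13):31/12)
total length: 1867/24

9/4,19/4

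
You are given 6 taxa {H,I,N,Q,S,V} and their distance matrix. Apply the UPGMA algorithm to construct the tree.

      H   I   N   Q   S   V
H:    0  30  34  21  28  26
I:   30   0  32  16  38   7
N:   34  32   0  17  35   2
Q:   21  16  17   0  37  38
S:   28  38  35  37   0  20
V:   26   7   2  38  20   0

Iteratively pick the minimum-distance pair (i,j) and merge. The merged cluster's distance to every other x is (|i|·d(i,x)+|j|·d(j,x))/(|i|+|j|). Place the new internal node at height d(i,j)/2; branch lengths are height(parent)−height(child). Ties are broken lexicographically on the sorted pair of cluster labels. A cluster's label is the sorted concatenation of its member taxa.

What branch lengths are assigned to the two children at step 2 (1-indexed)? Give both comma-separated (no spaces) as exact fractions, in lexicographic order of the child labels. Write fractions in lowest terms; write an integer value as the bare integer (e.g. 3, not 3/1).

iteration 1: select N,V (d=2); attach at lengths (1, 1); label the merged cluster NV
  updated: d(H,NV)=30, d(I,NV)=39/2, d(NV,Q)=55/2, d(NV,S)=55/2
iteration 2: select I,Q (d=16); attach at lengths (8, 8); label the merged cluster IQ
  updated: d(H,IQ)=51/2, d(IQ,NV)=47/2, d(IQ,S)=75/2
iteration 3: select IQ,NV (d=47/2); attach at lengths (15/4, 43/4); label the merged cluster INQV
  updated: d(H,INQV)=111/4, d(INQV,S)=65/2
iteration 4: select H,INQV (d=111/4); attach at lengths (111/8, 17/8); label the merged cluster HINQV
  updated: d(HINQV,S)=158/5
iteration 5: select HINQV,S (d=158/5); attach at lengths (77/40, 79/5); label the merged cluster HINQSV
final tree: ((H:111/8,((I:8,Q:8):15/4,(N:1,V:1):43/4):17/8):77/40,S:79/5)
total length: 2649/40

8,8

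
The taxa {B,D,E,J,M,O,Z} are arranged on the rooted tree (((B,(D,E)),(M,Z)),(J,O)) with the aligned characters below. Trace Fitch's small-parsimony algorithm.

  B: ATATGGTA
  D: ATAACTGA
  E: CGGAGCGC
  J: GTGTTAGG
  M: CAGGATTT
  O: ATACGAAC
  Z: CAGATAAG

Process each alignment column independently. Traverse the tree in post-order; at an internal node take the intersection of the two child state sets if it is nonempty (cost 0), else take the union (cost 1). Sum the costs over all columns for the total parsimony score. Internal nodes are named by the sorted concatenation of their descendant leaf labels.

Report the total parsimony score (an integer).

28

site 0, node DE: D={A} ∪ E={C} → {A,C} (+1)
site 0, node BDE: B={A} ∩ DE={A,C} → {A} (+0)
site 0, node MZ: M={C} ∩ Z={C} → {C} (+0)
site 0, node BDEMZ: BDE={A} ∪ MZ={C} → {A,C} (+1)
site 0, node JO: J={G} ∪ O={A} → {A,G} (+1)
site 0, node BDEJMOZ: BDEMZ={A,C} ∩ JO={A,G} → {A} (+0)
site 1, node DE: D={T} ∪ E={G} → {G,T} (+1)
site 1, node BDE: B={T} ∩ DE={G,T} → {T} (+0)
site 1, node MZ: M={A} ∩ Z={A} → {A} (+0)
site 1, node BDEMZ: BDE={T} ∪ MZ={A} → {A,T} (+1)
site 1, node JO: J={T} ∩ O={T} → {T} (+0)
site 1, node BDEJMOZ: BDEMZ={A,T} ∩ JO={T} → {T} (+0)
site 2, node DE: D={A} ∪ E={G} → {A,G} (+1)
site 2, node BDE: B={A} ∩ DE={A,G} → {A} (+0)
site 2, node MZ: M={G} ∩ Z={G} → {G} (+0)
site 2, node BDEMZ: BDE={A} ∪ MZ={G} → {A,G} (+1)
site 2, node JO: J={G} ∪ O={A} → {A,G} (+1)
site 2, node BDEJMOZ: BDEMZ={A,G} ∩ JO={A,G} → {A,G} (+0)
site 3, node DE: D={A} ∩ E={A} → {A} (+0)
site 3, node BDE: B={T} ∪ DE={A} → {A,T} (+1)
site 3, node MZ: M={G} ∪ Z={A} → {A,G} (+1)
site 3, node BDEMZ: BDE={A,T} ∩ MZ={A,G} → {A} (+0)
site 3, node JO: J={T} ∪ O={C} → {C,T} (+1)
site 3, node BDEJMOZ: BDEMZ={A} ∪ JO={C,T} → {A,C,T} (+1)
site 4, node DE: D={C} ∪ E={G} → {C,G} (+1)
site 4, node BDE: B={G} ∩ DE={C,G} → {G} (+0)
site 4, node MZ: M={A} ∪ Z={T} → {A,T} (+1)
site 4, node BDEMZ: BDE={G} ∪ MZ={A,T} → {A,G,T} (+1)
site 4, node JO: J={T} ∪ O={G} → {G,T} (+1)
site 4, node BDEJMOZ: BDEMZ={A,G,T} ∩ JO={G,T} → {G,T} (+0)
site 5, node DE: D={T} ∪ E={C} → {C,T} (+1)
site 5, node BDE: B={G} ∪ DE={C,T} → {C,G,T} (+1)
site 5, node MZ: M={T} ∪ Z={A} → {A,T} (+1)
site 5, node BDEMZ: BDE={C,G,T} ∩ MZ={A,T} → {T} (+0)
site 5, node JO: J={A} ∩ O={A} → {A} (+0)
site 5, node BDEJMOZ: BDEMZ={T} ∪ JO={A} → {A,T} (+1)
site 6, node DE: D={G} ∩ E={G} → {G} (+0)
site 6, node BDE: B={T} ∪ DE={G} → {G,T} (+1)
site 6, node MZ: M={T} ∪ Z={A} → {A,T} (+1)
site 6, node BDEMZ: BDE={G,T} ∩ MZ={A,T} → {T} (+0)
site 6, node JO: J={G} ∪ O={A} → {A,G} (+1)
site 6, node BDEJMOZ: BDEMZ={T} ∪ JO={A,G} → {A,G,T} (+1)
site 7, node DE: D={A} ∪ E={C} → {A,C} (+1)
site 7, node BDE: B={A} ∩ DE={A,C} → {A} (+0)
site 7, node MZ: M={T} ∪ Z={G} → {G,T} (+1)
site 7, node BDEMZ: BDE={A} ∪ MZ={G,T} → {A,G,T} (+1)
site 7, node JO: J={G} ∪ O={C} → {C,G} (+1)
site 7, node BDEJMOZ: BDEMZ={A,G,T} ∩ JO={C,G} → {G} (+0)
per-site changes: [3, 2, 3, 4, 4, 4, 4, 4]; total = 28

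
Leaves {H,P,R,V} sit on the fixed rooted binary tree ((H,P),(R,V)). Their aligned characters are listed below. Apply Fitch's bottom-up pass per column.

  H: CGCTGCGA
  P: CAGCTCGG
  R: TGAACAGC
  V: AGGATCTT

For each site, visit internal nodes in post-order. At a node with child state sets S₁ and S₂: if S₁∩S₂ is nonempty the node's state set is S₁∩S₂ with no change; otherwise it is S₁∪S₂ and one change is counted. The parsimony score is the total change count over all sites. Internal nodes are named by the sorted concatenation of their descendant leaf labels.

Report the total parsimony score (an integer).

site 0, node HP: H={C} ∩ P={C} → {C} (+0)
site 0, node RV: R={T} ∪ V={A} → {A,T} (+1)
site 0, node HPRV: HP={C} ∪ RV={A,T} → {A,C,T} (+1)
site 1, node HP: H={G} ∪ P={A} → {A,G} (+1)
site 1, node RV: R={G} ∩ V={G} → {G} (+0)
site 1, node HPRV: HP={A,G} ∩ RV={G} → {G} (+0)
site 2, node HP: H={C} ∪ P={G} → {C,G} (+1)
site 2, node RV: R={A} ∪ V={G} → {A,G} (+1)
site 2, node HPRV: HP={C,G} ∩ RV={A,G} → {G} (+0)
site 3, node HP: H={T} ∪ P={C} → {C,T} (+1)
site 3, node RV: R={A} ∩ V={A} → {A} (+0)
site 3, node HPRV: HP={C,T} ∪ RV={A} → {A,C,T} (+1)
site 4, node HP: H={G} ∪ P={T} → {G,T} (+1)
site 4, node RV: R={C} ∪ V={T} → {C,T} (+1)
site 4, node HPRV: HP={G,T} ∩ RV={C,T} → {T} (+0)
site 5, node HP: H={C} ∩ P={C} → {C} (+0)
site 5, node RV: R={A} ∪ V={C} → {A,C} (+1)
site 5, node HPRV: HP={C} ∩ RV={A,C} → {C} (+0)
site 6, node HP: H={G} ∩ P={G} → {G} (+0)
site 6, node RV: R={G} ∪ V={T} → {G,T} (+1)
site 6, node HPRV: HP={G} ∩ RV={G,T} → {G} (+0)
site 7, node HP: H={A} ∪ P={G} → {A,G} (+1)
site 7, node RV: R={C} ∪ V={T} → {C,T} (+1)
site 7, node HPRV: HP={A,G} ∪ RV={C,T} → {A,C,G,T} (+1)
per-site changes: [2, 1, 2, 2, 2, 1, 1, 3]; total = 14

14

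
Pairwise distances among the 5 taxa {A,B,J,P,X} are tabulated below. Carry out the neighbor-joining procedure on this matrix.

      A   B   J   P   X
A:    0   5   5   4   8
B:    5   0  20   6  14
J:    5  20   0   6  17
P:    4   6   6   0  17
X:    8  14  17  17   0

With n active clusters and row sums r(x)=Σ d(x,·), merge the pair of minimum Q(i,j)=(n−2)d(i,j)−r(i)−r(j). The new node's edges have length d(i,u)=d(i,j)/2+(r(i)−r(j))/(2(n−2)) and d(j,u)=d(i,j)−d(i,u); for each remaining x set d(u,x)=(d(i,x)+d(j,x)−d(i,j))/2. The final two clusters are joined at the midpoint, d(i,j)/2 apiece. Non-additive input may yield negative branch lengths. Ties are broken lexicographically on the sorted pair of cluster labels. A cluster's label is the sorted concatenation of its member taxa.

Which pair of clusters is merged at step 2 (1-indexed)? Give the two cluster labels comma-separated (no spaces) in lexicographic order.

1. join J+P (d=6, Q=-63) ⇒ JP; edges |J|=11/2, |P|=1/2
  updated: d(A,JP)=3/2, d(B,JP)=10, d(JP,X)=14
2. join A+JP (d=3/2, Q=-37) ⇒ AJP; edges |A|=-2, |JP|=7/2
  updated: d(AJP,B)=27/4, d(AJP,X)=41/4
3. join AJP+B (d=27/4, Q=-31) ⇒ ABJP; edges |AJP|=3/2, |B|=21/4
  updated: d(ABJP,X)=35/4
4. join ABJP+X (d=35/4) ⇒ ABJPX; edges |ABJP|=35/8, |X|=35/8
final tree: (((A:-2,(J:11/2,P:1/2):7/2):3/2,B:21/4):35/8,X:35/8)
total length: 23

A,JP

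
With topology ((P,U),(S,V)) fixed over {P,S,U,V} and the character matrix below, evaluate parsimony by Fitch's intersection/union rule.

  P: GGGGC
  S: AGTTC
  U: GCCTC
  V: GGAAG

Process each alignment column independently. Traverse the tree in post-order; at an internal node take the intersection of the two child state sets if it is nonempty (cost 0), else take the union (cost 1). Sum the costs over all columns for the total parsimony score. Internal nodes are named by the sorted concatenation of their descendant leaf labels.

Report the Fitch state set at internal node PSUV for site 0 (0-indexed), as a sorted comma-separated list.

G

[col 0] PU: children P:{G}, U:{G} ∩→ {G}; cost 0
[col 0] SV: children S:{A}, V:{G} ∪→ {A,G}; cost 1
[col 0] PSUV: children PU:{G}, SV:{A,G} ∩→ {G}; cost 0
[col 1] PU: children P:{G}, U:{C} ∪→ {C,G}; cost 1
[col 1] SV: children S:{G}, V:{G} ∩→ {G}; cost 0
[col 1] PSUV: children PU:{C,G}, SV:{G} ∩→ {G}; cost 0
[col 2] PU: children P:{G}, U:{C} ∪→ {C,G}; cost 1
[col 2] SV: children S:{T}, V:{A} ∪→ {A,T}; cost 1
[col 2] PSUV: children PU:{C,G}, SV:{A,T} ∪→ {A,C,G,T}; cost 1
[col 3] PU: children P:{G}, U:{T} ∪→ {G,T}; cost 1
[col 3] SV: children S:{T}, V:{A} ∪→ {A,T}; cost 1
[col 3] PSUV: children PU:{G,T}, SV:{A,T} ∩→ {T}; cost 0
[col 4] PU: children P:{C}, U:{C} ∩→ {C}; cost 0
[col 4] SV: children S:{C}, V:{G} ∪→ {C,G}; cost 1
[col 4] PSUV: children PU:{C}, SV:{C,G} ∩→ {C}; cost 0
per-site changes: [1, 1, 3, 2, 1]; total = 8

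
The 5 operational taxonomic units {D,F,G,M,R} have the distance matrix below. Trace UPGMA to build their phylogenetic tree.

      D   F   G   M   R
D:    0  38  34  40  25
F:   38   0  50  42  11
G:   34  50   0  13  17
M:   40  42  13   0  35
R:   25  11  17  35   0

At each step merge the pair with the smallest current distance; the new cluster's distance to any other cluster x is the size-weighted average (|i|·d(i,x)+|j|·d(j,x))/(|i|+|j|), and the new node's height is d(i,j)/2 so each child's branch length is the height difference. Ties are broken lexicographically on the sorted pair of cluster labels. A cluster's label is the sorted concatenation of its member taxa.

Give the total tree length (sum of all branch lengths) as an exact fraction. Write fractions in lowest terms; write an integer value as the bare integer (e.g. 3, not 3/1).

769/12

iteration 1: select F,R (d=11); attach at lengths (11/2, 11/2); label the merged cluster FR
  updated: d(D,FR)=63/2, d(FR,G)=67/2, d(FR,M)=77/2
iteration 2: select G,M (d=13); attach at lengths (13/2, 13/2); label the merged cluster GM
  updated: d(D,GM)=37, d(FR,GM)=36
iteration 3: select D,FR (d=63/2); attach at lengths (63/4, 41/4); label the merged cluster DFR
  updated: d(DFR,GM)=109/3
iteration 4: select DFR,GM (d=109/3); attach at lengths (29/12, 35/3); label the merged cluster DFGMR
final tree: ((D:63/4,(F:11/2,R:11/2):41/4):29/12,(G:13/2,M:13/2):35/3)
total length: 769/12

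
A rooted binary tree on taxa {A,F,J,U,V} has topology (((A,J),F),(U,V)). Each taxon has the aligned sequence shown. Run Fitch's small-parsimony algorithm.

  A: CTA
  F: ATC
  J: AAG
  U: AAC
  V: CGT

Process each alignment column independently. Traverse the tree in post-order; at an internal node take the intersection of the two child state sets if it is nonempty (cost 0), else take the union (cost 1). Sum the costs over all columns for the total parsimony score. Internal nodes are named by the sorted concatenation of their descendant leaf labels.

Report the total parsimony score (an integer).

8

site 0, node AJ: A={C} ∪ J={A} → {A,C} (+1)
site 0, node AFJ: AJ={A,C} ∩ F={A} → {A} (+0)
site 0, node UV: U={A} ∪ V={C} → {A,C} (+1)
site 0, node AFJUV: AFJ={A} ∩ UV={A,C} → {A} (+0)
site 1, node AJ: A={T} ∪ J={A} → {A,T} (+1)
site 1, node AFJ: AJ={A,T} ∩ F={T} → {T} (+0)
site 1, node UV: U={A} ∪ V={G} → {A,G} (+1)
site 1, node AFJUV: AFJ={T} ∪ UV={A,G} → {A,G,T} (+1)
site 2, node AJ: A={A} ∪ J={G} → {A,G} (+1)
site 2, node AFJ: AJ={A,G} ∪ F={C} → {A,C,G} (+1)
site 2, node UV: U={C} ∪ V={T} → {C,T} (+1)
site 2, node AFJUV: AFJ={A,C,G} ∩ UV={C,T} → {C} (+0)
per-site changes: [2, 3, 3]; total = 8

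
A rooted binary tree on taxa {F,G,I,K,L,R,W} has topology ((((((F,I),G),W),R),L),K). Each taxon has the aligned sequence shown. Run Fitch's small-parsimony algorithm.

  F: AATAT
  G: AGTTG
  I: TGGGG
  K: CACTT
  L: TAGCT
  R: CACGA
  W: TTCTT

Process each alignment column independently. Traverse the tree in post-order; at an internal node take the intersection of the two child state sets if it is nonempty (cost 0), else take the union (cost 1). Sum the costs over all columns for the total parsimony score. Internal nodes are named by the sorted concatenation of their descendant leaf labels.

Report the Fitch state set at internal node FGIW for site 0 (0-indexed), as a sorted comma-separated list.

[col 0] FI: children F:{A}, I:{T} ∪→ {A,T}; cost 1
[col 0] FGI: children FI:{A,T}, G:{A} ∩→ {A}; cost 0
[col 0] FGIW: children FGI:{A}, W:{T} ∪→ {A,T}; cost 1
[col 0] FGIRW: children FGIW:{A,T}, R:{C} ∪→ {A,C,T}; cost 1
[col 0] FGILRW: children FGIRW:{A,C,T}, L:{T} ∩→ {T}; cost 0
[col 0] FGIKLRW: children FGILRW:{T}, K:{C} ∪→ {C,T}; cost 1
[col 1] FI: children F:{A}, I:{G} ∪→ {A,G}; cost 1
[col 1] FGI: children FI:{A,G}, G:{G} ∩→ {G}; cost 0
[col 1] FGIW: children FGI:{G}, W:{T} ∪→ {G,T}; cost 1
[col 1] FGIRW: children FGIW:{G,T}, R:{A} ∪→ {A,G,T}; cost 1
[col 1] FGILRW: children FGIRW:{A,G,T}, L:{A} ∩→ {A}; cost 0
[col 1] FGIKLRW: children FGILRW:{A}, K:{A} ∩→ {A}; cost 0
[col 2] FI: children F:{T}, I:{G} ∪→ {G,T}; cost 1
[col 2] FGI: children FI:{G,T}, G:{T} ∩→ {T}; cost 0
[col 2] FGIW: children FGI:{T}, W:{C} ∪→ {C,T}; cost 1
[col 2] FGIRW: children FGIW:{C,T}, R:{C} ∩→ {C}; cost 0
[col 2] FGILRW: children FGIRW:{C}, L:{G} ∪→ {C,G}; cost 1
[col 2] FGIKLRW: children FGILRW:{C,G}, K:{C} ∩→ {C}; cost 0
[col 3] FI: children F:{A}, I:{G} ∪→ {A,G}; cost 1
[col 3] FGI: children FI:{A,G}, G:{T} ∪→ {A,G,T}; cost 1
[col 3] FGIW: children FGI:{A,G,T}, W:{T} ∩→ {T}; cost 0
[col 3] FGIRW: children FGIW:{T}, R:{G} ∪→ {G,T}; cost 1
[col 3] FGILRW: children FGIRW:{G,T}, L:{C} ∪→ {C,G,T}; cost 1
[col 3] FGIKLRW: children FGILRW:{C,G,T}, K:{T} ∩→ {T}; cost 0
[col 4] FI: children F:{T}, I:{G} ∪→ {G,T}; cost 1
[col 4] FGI: children FI:{G,T}, G:{G} ∩→ {G}; cost 0
[col 4] FGIW: children FGI:{G}, W:{T} ∪→ {G,T}; cost 1
[col 4] FGIRW: children FGIW:{G,T}, R:{A} ∪→ {A,G,T}; cost 1
[col 4] FGILRW: children FGIRW:{A,G,T}, L:{T} ∩→ {T}; cost 0
[col 4] FGIKLRW: children FGILRW:{T}, K:{T} ∩→ {T}; cost 0
per-site changes: [4, 3, 3, 4, 3]; total = 17

A,T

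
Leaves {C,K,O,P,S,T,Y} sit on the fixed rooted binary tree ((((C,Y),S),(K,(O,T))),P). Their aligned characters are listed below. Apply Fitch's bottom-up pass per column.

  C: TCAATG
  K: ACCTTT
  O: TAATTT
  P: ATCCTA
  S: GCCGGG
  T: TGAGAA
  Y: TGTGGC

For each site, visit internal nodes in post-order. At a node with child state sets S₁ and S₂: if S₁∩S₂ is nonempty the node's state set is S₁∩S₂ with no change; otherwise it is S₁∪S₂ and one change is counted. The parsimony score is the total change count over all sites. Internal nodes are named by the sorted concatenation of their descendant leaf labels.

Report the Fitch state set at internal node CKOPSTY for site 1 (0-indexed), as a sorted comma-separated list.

CY@0: {T} ∩ {T} = {T} (intersection, +0)
CSY@0: {T} ∪ {G} = {G,T} (union, +1)
OT@0: {T} ∩ {T} = {T} (intersection, +0)
KOT@0: {A} ∪ {T} = {A,T} (union, +1)
CKOSTY@0: {G,T} ∩ {A,T} = {T} (intersection, +0)
CKOPSTY@0: {T} ∪ {A} = {A,T} (union, +1)
CY@1: {C} ∪ {G} = {C,G} (union, +1)
CSY@1: {C,G} ∩ {C} = {C} (intersection, +0)
OT@1: {A} ∪ {G} = {A,G} (union, +1)
KOT@1: {C} ∪ {A,G} = {A,C,G} (union, +1)
CKOSTY@1: {C} ∩ {A,C,G} = {C} (intersection, +0)
CKOPSTY@1: {C} ∪ {T} = {C,T} (union, +1)
CY@2: {A} ∪ {T} = {A,T} (union, +1)
CSY@2: {A,T} ∪ {C} = {A,C,T} (union, +1)
OT@2: {A} ∩ {A} = {A} (intersection, +0)
KOT@2: {C} ∪ {A} = {A,C} (union, +1)
CKOSTY@2: {A,C,T} ∩ {A,C} = {A,C} (intersection, +0)
CKOPSTY@2: {A,C} ∩ {C} = {C} (intersection, +0)
CY@3: {A} ∪ {G} = {A,G} (union, +1)
CSY@3: {A,G} ∩ {G} = {G} (intersection, +0)
OT@3: {T} ∪ {G} = {G,T} (union, +1)
KOT@3: {T} ∩ {G,T} = {T} (intersection, +0)
CKOSTY@3: {G} ∪ {T} = {G,T} (union, +1)
CKOPSTY@3: {G,T} ∪ {C} = {C,G,T} (union, +1)
CY@4: {T} ∪ {G} = {G,T} (union, +1)
CSY@4: {G,T} ∩ {G} = {G} (intersection, +0)
OT@4: {T} ∪ {A} = {A,T} (union, +1)
KOT@4: {T} ∩ {A,T} = {T} (intersection, +0)
CKOSTY@4: {G} ∪ {T} = {G,T} (union, +1)
CKOPSTY@4: {G,T} ∩ {T} = {T} (intersection, +0)
CY@5: {G} ∪ {C} = {C,G} (union, +1)
CSY@5: {C,G} ∩ {G} = {G} (intersection, +0)
OT@5: {T} ∪ {A} = {A,T} (union, +1)
KOT@5: {T} ∩ {A,T} = {T} (intersection, +0)
CKOSTY@5: {G} ∪ {T} = {G,T} (union, +1)
CKOPSTY@5: {G,T} ∪ {A} = {A,G,T} (union, +1)
per-site changes: [3, 4, 3, 4, 3, 4]; total = 21

C,T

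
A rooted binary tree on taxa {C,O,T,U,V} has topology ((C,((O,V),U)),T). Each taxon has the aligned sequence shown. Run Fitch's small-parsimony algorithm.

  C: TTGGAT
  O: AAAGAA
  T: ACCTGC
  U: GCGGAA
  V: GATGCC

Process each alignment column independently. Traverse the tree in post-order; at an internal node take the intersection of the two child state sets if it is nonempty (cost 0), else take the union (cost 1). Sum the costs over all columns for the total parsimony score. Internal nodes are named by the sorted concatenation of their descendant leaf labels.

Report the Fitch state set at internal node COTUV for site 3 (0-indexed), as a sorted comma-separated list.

OV@0: {A} ∪ {G} = {A,G} (union, +1)
OUV@0: {A,G} ∩ {G} = {G} (intersection, +0)
COUV@0: {T} ∪ {G} = {G,T} (union, +1)
COTUV@0: {G,T} ∪ {A} = {A,G,T} (union, +1)
OV@1: {A} ∩ {A} = {A} (intersection, +0)
OUV@1: {A} ∪ {C} = {A,C} (union, +1)
COUV@1: {T} ∪ {A,C} = {A,C,T} (union, +1)
COTUV@1: {A,C,T} ∩ {C} = {C} (intersection, +0)
OV@2: {A} ∪ {T} = {A,T} (union, +1)
OUV@2: {A,T} ∪ {G} = {A,G,T} (union, +1)
COUV@2: {G} ∩ {A,G,T} = {G} (intersection, +0)
COTUV@2: {G} ∪ {C} = {C,G} (union, +1)
OV@3: {G} ∩ {G} = {G} (intersection, +0)
OUV@3: {G} ∩ {G} = {G} (intersection, +0)
COUV@3: {G} ∩ {G} = {G} (intersection, +0)
COTUV@3: {G} ∪ {T} = {G,T} (union, +1)
OV@4: {A} ∪ {C} = {A,C} (union, +1)
OUV@4: {A,C} ∩ {A} = {A} (intersection, +0)
COUV@4: {A} ∩ {A} = {A} (intersection, +0)
COTUV@4: {A} ∪ {G} = {A,G} (union, +1)
OV@5: {A} ∪ {C} = {A,C} (union, +1)
OUV@5: {A,C} ∩ {A} = {A} (intersection, +0)
COUV@5: {T} ∪ {A} = {A,T} (union, +1)
COTUV@5: {A,T} ∪ {C} = {A,C,T} (union, +1)
per-site changes: [3, 2, 3, 1, 2, 3]; total = 14

G,T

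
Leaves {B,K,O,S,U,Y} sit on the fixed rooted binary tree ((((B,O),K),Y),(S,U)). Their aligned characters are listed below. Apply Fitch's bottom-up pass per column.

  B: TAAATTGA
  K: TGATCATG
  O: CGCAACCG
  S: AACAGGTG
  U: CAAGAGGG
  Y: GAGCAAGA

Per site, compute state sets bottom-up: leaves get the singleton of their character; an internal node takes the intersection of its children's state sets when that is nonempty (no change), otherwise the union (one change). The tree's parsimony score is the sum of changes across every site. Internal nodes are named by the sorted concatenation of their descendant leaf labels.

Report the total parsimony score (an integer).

site 0, node BO: B={T} ∪ O={C} → {C,T} (+1)
site 0, node BKO: BO={C,T} ∩ K={T} → {T} (+0)
site 0, node BKOY: BKO={T} ∪ Y={G} → {G,T} (+1)
site 0, node SU: S={A} ∪ U={C} → {A,C} (+1)
site 0, node BKOSUY: BKOY={G,T} ∪ SU={A,C} → {A,C,G,T} (+1)
site 1, node BO: B={A} ∪ O={G} → {A,G} (+1)
site 1, node BKO: BO={A,G} ∩ K={G} → {G} (+0)
site 1, node BKOY: BKO={G} ∪ Y={A} → {A,G} (+1)
site 1, node SU: S={A} ∩ U={A} → {A} (+0)
site 1, node BKOSUY: BKOY={A,G} ∩ SU={A} → {A} (+0)
site 2, node BO: B={A} ∪ O={C} → {A,C} (+1)
site 2, node BKO: BO={A,C} ∩ K={A} → {A} (+0)
site 2, node BKOY: BKO={A} ∪ Y={G} → {A,G} (+1)
site 2, node SU: S={C} ∪ U={A} → {A,C} (+1)
site 2, node BKOSUY: BKOY={A,G} ∩ SU={A,C} → {A} (+0)
site 3, node BO: B={A} ∩ O={A} → {A} (+0)
site 3, node BKO: BO={A} ∪ K={T} → {A,T} (+1)
site 3, node BKOY: BKO={A,T} ∪ Y={C} → {A,C,T} (+1)
site 3, node SU: S={A} ∪ U={G} → {A,G} (+1)
site 3, node BKOSUY: BKOY={A,C,T} ∩ SU={A,G} → {A} (+0)
site 4, node BO: B={T} ∪ O={A} → {A,T} (+1)
site 4, node BKO: BO={A,T} ∪ K={C} → {A,C,T} (+1)
site 4, node BKOY: BKO={A,C,T} ∩ Y={A} → {A} (+0)
site 4, node SU: S={G} ∪ U={A} → {A,G} (+1)
site 4, node BKOSUY: BKOY={A} ∩ SU={A,G} → {A} (+0)
site 5, node BO: B={T} ∪ O={C} → {C,T} (+1)
site 5, node BKO: BO={C,T} ∪ K={A} → {A,C,T} (+1)
site 5, node BKOY: BKO={A,C,T} ∩ Y={A} → {A} (+0)
site 5, node SU: S={G} ∩ U={G} → {G} (+0)
site 5, node BKOSUY: BKOY={A} ∪ SU={G} → {A,G} (+1)
site 6, node BO: B={G} ∪ O={C} → {C,G} (+1)
site 6, node BKO: BO={C,G} ∪ K={T} → {C,G,T} (+1)
site 6, node BKOY: BKO={C,G,T} ∩ Y={G} → {G} (+0)
site 6, node SU: S={T} ∪ U={G} → {G,T} (+1)
site 6, node BKOSUY: BKOY={G} ∩ SU={G,T} → {G} (+0)
site 7, node BO: B={A} ∪ O={G} → {A,G} (+1)
site 7, node BKO: BO={A,G} ∩ K={G} → {G} (+0)
site 7, node BKOY: BKO={G} ∪ Y={A} → {A,G} (+1)
site 7, node SU: S={G} ∩ U={G} → {G} (+0)
site 7, node BKOSUY: BKOY={A,G} ∩ SU={G} → {G} (+0)
per-site changes: [4, 2, 3, 3, 3, 3, 3, 2]; total = 23

23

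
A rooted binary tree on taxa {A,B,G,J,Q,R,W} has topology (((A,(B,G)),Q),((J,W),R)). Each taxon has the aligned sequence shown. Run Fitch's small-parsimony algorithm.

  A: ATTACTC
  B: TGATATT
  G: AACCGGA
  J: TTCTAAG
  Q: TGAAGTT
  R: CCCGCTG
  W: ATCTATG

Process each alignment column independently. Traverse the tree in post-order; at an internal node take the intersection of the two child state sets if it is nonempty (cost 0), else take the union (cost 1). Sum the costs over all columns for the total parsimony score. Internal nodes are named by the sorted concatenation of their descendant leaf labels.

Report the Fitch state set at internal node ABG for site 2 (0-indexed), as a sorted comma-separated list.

BG@0: {T} ∪ {A} = {A,T} (union, +1)
ABG@0: {A} ∩ {A,T} = {A} (intersection, +0)
ABGQ@0: {A} ∪ {T} = {A,T} (union, +1)
JW@0: {T} ∪ {A} = {A,T} (union, +1)
JRW@0: {A,T} ∪ {C} = {A,C,T} (union, +1)
ABGJQRW@0: {A,T} ∩ {A,C,T} = {A,T} (intersection, +0)
BG@1: {G} ∪ {A} = {A,G} (union, +1)
ABG@1: {T} ∪ {A,G} = {A,G,T} (union, +1)
ABGQ@1: {A,G,T} ∩ {G} = {G} (intersection, +0)
JW@1: {T} ∩ {T} = {T} (intersection, +0)
JRW@1: {T} ∪ {C} = {C,T} (union, +1)
ABGJQRW@1: {G} ∪ {C,T} = {C,G,T} (union, +1)
BG@2: {A} ∪ {C} = {A,C} (union, +1)
ABG@2: {T} ∪ {A,C} = {A,C,T} (union, +1)
ABGQ@2: {A,C,T} ∩ {A} = {A} (intersection, +0)
JW@2: {C} ∩ {C} = {C} (intersection, +0)
JRW@2: {C} ∩ {C} = {C} (intersection, +0)
ABGJQRW@2: {A} ∪ {C} = {A,C} (union, +1)
BG@3: {T} ∪ {C} = {C,T} (union, +1)
ABG@3: {A} ∪ {C,T} = {A,C,T} (union, +1)
ABGQ@3: {A,C,T} ∩ {A} = {A} (intersection, +0)
JW@3: {T} ∩ {T} = {T} (intersection, +0)
JRW@3: {T} ∪ {G} = {G,T} (union, +1)
ABGJQRW@3: {A} ∪ {G,T} = {A,G,T} (union, +1)
BG@4: {A} ∪ {G} = {A,G} (union, +1)
ABG@4: {C} ∪ {A,G} = {A,C,G} (union, +1)
ABGQ@4: {A,C,G} ∩ {G} = {G} (intersection, +0)
JW@4: {A} ∩ {A} = {A} (intersection, +0)
JRW@4: {A} ∪ {C} = {A,C} (union, +1)
ABGJQRW@4: {G} ∪ {A,C} = {A,C,G} (union, +1)
BG@5: {T} ∪ {G} = {G,T} (union, +1)
ABG@5: {T} ∩ {G,T} = {T} (intersection, +0)
ABGQ@5: {T} ∩ {T} = {T} (intersection, +0)
JW@5: {A} ∪ {T} = {A,T} (union, +1)
JRW@5: {A,T} ∩ {T} = {T} (intersection, +0)
ABGJQRW@5: {T} ∩ {T} = {T} (intersection, +0)
BG@6: {T} ∪ {A} = {A,T} (union, +1)
ABG@6: {C} ∪ {A,T} = {A,C,T} (union, +1)
ABGQ@6: {A,C,T} ∩ {T} = {T} (intersection, +0)
JW@6: {G} ∩ {G} = {G} (intersection, +0)
JRW@6: {G} ∩ {G} = {G} (intersection, +0)
ABGJQRW@6: {T} ∪ {G} = {G,T} (union, +1)
per-site changes: [4, 4, 3, 4, 4, 2, 3]; total = 24

A,C,T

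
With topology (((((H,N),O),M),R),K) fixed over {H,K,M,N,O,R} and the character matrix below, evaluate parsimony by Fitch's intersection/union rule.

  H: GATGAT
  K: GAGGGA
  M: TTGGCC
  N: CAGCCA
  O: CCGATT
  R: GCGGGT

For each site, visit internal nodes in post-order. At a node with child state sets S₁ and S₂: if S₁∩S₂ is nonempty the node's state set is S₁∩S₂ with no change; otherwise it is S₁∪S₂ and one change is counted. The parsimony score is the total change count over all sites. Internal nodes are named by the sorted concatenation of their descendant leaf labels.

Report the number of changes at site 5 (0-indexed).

HN@0: {G} ∪ {C} = {C,G} (union, +1)
HNO@0: {C,G} ∩ {C} = {C} (intersection, +0)
HMNO@0: {C} ∪ {T} = {C,T} (union, +1)
HMNOR@0: {C,T} ∪ {G} = {C,G,T} (union, +1)
HKMNOR@0: {C,G,T} ∩ {G} = {G} (intersection, +0)
HN@1: {A} ∩ {A} = {A} (intersection, +0)
HNO@1: {A} ∪ {C} = {A,C} (union, +1)
HMNO@1: {A,C} ∪ {T} = {A,C,T} (union, +1)
HMNOR@1: {A,C,T} ∩ {C} = {C} (intersection, +0)
HKMNOR@1: {C} ∪ {A} = {A,C} (union, +1)
HN@2: {T} ∪ {G} = {G,T} (union, +1)
HNO@2: {G,T} ∩ {G} = {G} (intersection, +0)
HMNO@2: {G} ∩ {G} = {G} (intersection, +0)
HMNOR@2: {G} ∩ {G} = {G} (intersection, +0)
HKMNOR@2: {G} ∩ {G} = {G} (intersection, +0)
HN@3: {G} ∪ {C} = {C,G} (union, +1)
HNO@3: {C,G} ∪ {A} = {A,C,G} (union, +1)
HMNO@3: {A,C,G} ∩ {G} = {G} (intersection, +0)
HMNOR@3: {G} ∩ {G} = {G} (intersection, +0)
HKMNOR@3: {G} ∩ {G} = {G} (intersection, +0)
HN@4: {A} ∪ {C} = {A,C} (union, +1)
HNO@4: {A,C} ∪ {T} = {A,C,T} (union, +1)
HMNO@4: {A,C,T} ∩ {C} = {C} (intersection, +0)
HMNOR@4: {C} ∪ {G} = {C,G} (union, +1)
HKMNOR@4: {C,G} ∩ {G} = {G} (intersection, +0)
HN@5: {T} ∪ {A} = {A,T} (union, +1)
HNO@5: {A,T} ∩ {T} = {T} (intersection, +0)
HMNO@5: {T} ∪ {C} = {C,T} (union, +1)
HMNOR@5: {C,T} ∩ {T} = {T} (intersection, +0)
HKMNOR@5: {T} ∪ {A} = {A,T} (union, +1)
per-site changes: [3, 3, 1, 2, 3, 3]; total = 15

3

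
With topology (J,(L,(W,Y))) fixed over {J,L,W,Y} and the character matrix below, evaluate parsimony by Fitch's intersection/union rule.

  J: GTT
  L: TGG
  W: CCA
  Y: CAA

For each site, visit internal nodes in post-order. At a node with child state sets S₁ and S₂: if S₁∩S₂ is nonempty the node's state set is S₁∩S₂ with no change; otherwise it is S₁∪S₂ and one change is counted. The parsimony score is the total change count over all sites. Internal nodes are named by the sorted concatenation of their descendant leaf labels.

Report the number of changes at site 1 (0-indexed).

site 0, node WY: W={C} ∩ Y={C} → {C} (+0)
site 0, node LWY: L={T} ∪ WY={C} → {C,T} (+1)
site 0, node JLWY: J={G} ∪ LWY={C,T} → {C,G,T} (+1)
site 1, node WY: W={C} ∪ Y={A} → {A,C} (+1)
site 1, node LWY: L={G} ∪ WY={A,C} → {A,C,G} (+1)
site 1, node JLWY: J={T} ∪ LWY={A,C,G} → {A,C,G,T} (+1)
site 2, node WY: W={A} ∩ Y={A} → {A} (+0)
site 2, node LWY: L={G} ∪ WY={A} → {A,G} (+1)
site 2, node JLWY: J={T} ∪ LWY={A,G} → {A,G,T} (+1)
per-site changes: [2, 3, 2]; total = 7

3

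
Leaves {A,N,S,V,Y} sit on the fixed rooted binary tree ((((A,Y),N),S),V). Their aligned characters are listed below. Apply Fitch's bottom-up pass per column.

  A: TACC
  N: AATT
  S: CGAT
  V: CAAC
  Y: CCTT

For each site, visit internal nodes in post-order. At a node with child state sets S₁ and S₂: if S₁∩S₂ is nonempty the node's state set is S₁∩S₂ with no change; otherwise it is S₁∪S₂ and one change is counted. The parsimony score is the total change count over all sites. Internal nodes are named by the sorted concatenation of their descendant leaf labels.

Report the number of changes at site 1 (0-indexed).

site 0, node AY: A={T} ∪ Y={C} → {C,T} (+1)
site 0, node ANY: AY={C,T} ∪ N={A} → {A,C,T} (+1)
site 0, node ANSY: ANY={A,C,T} ∩ S={C} → {C} (+0)
site 0, node ANSVY: ANSY={C} ∩ V={C} → {C} (+0)
site 1, node AY: A={A} ∪ Y={C} → {A,C} (+1)
site 1, node ANY: AY={A,C} ∩ N={A} → {A} (+0)
site 1, node ANSY: ANY={A} ∪ S={G} → {A,G} (+1)
site 1, node ANSVY: ANSY={A,G} ∩ V={A} → {A} (+0)
site 2, node AY: A={C} ∪ Y={T} → {C,T} (+1)
site 2, node ANY: AY={C,T} ∩ N={T} → {T} (+0)
site 2, node ANSY: ANY={T} ∪ S={A} → {A,T} (+1)
site 2, node ANSVY: ANSY={A,T} ∩ V={A} → {A} (+0)
site 3, node AY: A={C} ∪ Y={T} → {C,T} (+1)
site 3, node ANY: AY={C,T} ∩ N={T} → {T} (+0)
site 3, node ANSY: ANY={T} ∩ S={T} → {T} (+0)
site 3, node ANSVY: ANSY={T} ∪ V={C} → {C,T} (+1)
per-site changes: [2, 2, 2, 2]; total = 8

2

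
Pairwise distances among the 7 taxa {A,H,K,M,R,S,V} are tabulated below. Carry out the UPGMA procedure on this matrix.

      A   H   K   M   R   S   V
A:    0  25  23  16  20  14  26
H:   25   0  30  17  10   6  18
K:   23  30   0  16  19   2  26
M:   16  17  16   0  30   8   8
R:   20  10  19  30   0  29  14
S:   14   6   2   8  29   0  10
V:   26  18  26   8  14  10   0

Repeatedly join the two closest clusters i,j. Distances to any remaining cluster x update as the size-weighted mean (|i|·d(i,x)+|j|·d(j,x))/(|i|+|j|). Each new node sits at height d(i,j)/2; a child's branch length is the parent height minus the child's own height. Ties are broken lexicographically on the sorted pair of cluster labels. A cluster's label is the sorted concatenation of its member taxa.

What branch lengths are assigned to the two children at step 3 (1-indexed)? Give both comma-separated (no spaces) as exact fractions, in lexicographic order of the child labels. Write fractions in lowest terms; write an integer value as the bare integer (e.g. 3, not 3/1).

5,5

1. join K+S (d=2) ⇒ KS; edges |K|=1, |S|=1
  updated: d(A,KS)=37/2, d(H,KS)=18, d(KS,M)=12, d(KS,R)=24, d(KS,V)=18
2. join M+V (d=8) ⇒ MV; edges |M|=4, |V|=4
  updated: d(A,MV)=21, d(H,MV)=35/2, d(KS,MV)=15, d(MV,R)=22
3. join H+R (d=10) ⇒ HR; edges |H|=5, |R|=5
  updated: d(A,HR)=45/2, d(HR,KS)=21, d(HR,MV)=79/4
4. join KS+MV (d=15) ⇒ KMSV; edges |KS|=13/2, |MV|=7/2
  updated: d(A,KMSV)=79/4, d(HR,KMSV)=163/8
5. join A+KMSV (d=79/4) ⇒ AKMSV; edges |A|=79/8, |KMSV|=19/8
  updated: d(AKMSV,HR)=104/5
6. join AKMSV+HR (d=104/5) ⇒ AHKMRSV; edges |AKMSV|=21/40, |HR|=27/5
final tree: ((A:79/8,((K:1,S:1):13/2,(M:4,V:4):7/2):19/8):21/40,(H:5,R:5):27/5)
total length: 1927/40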